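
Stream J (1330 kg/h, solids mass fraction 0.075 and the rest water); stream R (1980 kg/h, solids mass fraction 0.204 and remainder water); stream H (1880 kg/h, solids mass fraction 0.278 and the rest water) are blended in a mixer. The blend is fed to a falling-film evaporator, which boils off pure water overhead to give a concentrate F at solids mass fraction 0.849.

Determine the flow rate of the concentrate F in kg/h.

1209 kg/h

solids entering = 1330×0.075 + 1980×0.204 + 1880×0.278 = 1026.3 kg/h.
All solids reports to F, so F = 1026.3/0.849 = 1208.8 kg/h.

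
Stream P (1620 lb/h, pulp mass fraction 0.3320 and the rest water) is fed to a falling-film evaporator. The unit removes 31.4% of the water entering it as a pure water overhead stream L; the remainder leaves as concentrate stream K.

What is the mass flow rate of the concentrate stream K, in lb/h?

water entering = 1620×0.668 = 1082.2 lb/h; overhead removed = 0.314×1082.2 = 339.8 lb/h.
Concentrate = 1620 − 339.8 = 1280.2 lb/h.

1280 lb/h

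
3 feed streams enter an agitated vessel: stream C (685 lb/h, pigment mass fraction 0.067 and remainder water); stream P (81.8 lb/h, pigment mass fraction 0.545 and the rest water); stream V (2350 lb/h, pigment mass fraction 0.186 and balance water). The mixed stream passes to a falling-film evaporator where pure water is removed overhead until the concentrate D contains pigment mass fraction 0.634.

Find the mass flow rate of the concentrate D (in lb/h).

832.1 lb/h

pigment entering = 685×0.067 + 81.8×0.545 + 2350×0.186 = 527.58 lb/h.
All pigment reports to D, so D = 527.58/0.634 = 832.14 lb/h.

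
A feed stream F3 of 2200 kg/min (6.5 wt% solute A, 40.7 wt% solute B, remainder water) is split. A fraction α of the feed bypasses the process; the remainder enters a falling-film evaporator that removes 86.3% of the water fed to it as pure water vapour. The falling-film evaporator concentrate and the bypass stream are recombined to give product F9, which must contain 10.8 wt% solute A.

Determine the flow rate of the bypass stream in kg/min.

All 2200×0.065 = 143 kg/min of solute A reaches F9, so F9 = 143/0.108 = 1324.1 kg/min and vapour = 875.93 kg/min.
The evaporator receives (1−α)·2200 of feed at 0.528 water and removes 0.863 of that water:
0.863×0.528×(1−α)×2200 = 875.93
(1−α) = 875.93/1002.5 = 0.8738;  α = 0.1262.
Bypass flow = 0.1262×2200 = 277.69 kg/min.

277.7 kg/min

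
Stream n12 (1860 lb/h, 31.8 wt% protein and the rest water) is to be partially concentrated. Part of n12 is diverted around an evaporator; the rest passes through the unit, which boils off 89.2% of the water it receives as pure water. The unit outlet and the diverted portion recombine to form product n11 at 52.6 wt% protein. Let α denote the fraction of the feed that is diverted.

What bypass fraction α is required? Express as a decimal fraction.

All 1860×0.318 = 591.48 lb/h of protein reaches n11, so n11 = 591.48/0.526 = 1124.5 lb/h and vapour = 735.51 lb/h.
The evaporator receives (1−α)·1860 of feed at 0.682 water and removes 0.892 of that water:
0.892×0.682×(1−α)×1860 = 735.51
(1−α) = 735.51/1131.5 = 0.6500;  α = 0.3500.

0.350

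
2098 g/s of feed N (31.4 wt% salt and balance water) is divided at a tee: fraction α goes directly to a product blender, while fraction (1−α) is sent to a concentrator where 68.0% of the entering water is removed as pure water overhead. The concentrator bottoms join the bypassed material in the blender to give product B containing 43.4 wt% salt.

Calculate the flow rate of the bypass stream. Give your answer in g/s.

All 2098×0.314 = 658.77 g/s of salt reaches B, so B = 658.77/0.434 = 1517.9 g/s and vapour = 580.09 g/s.
The evaporator receives (1−α)·2098 of feed at 0.686 water and removes 0.680 of that water:
0.680×0.686×(1−α)×2098 = 580.09
(1−α) = 580.09/978.68 = 0.5927;  α = 0.4073.
Bypass flow = 0.4073×2098 = 854.45 g/s.

854.4 g/s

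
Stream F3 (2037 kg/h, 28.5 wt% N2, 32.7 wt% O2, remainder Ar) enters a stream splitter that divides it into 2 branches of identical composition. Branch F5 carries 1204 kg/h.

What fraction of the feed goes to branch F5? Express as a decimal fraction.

Fraction to F5 = 1204/2037 = 0.5911.

0.591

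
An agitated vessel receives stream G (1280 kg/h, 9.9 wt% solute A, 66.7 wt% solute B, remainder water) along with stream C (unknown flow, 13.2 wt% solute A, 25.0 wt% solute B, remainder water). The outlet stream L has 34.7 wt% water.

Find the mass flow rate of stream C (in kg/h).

533.7 kg/h

Let C be the unknown flow. Total out = 1280 + C.
water balance: 299.52 + 0.618·C = 0.347·(1280 + C)
(0.618 − 0.347)·C = 0.347×1280 − 299.52 = 144.64
C = 144.64 / 0.271 = 533.73 kg/h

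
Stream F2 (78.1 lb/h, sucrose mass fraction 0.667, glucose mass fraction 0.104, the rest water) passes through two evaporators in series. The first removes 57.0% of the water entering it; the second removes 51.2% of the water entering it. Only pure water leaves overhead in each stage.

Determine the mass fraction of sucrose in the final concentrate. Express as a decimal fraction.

water in feed = 78.1×0.229 = 17.885 lb/h.
After stage 1: water left = (1−0.570)×17.885 = 7.6905; stream total = 67.906 lb/h.
After stage 2: water left = (1−0.512)×7.6905 = 3.753; final concentrate = 63.968 lb/h.
sucrose fraction = 52.093/63.968 = 0.814.

0.814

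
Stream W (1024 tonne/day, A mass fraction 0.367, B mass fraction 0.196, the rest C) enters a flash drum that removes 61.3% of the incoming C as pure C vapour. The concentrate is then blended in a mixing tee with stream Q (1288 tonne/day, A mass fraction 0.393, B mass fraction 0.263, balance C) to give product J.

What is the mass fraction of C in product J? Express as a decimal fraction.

0.302

Vapour removed = 0.613×0.437×1024 = 274.31 tonne/day; concentrate = 749.69 tonne/day.
C reaching the mixer = 173.18 (from concentrate) + 1288×0.344 = 616.25 tonne/day.
Product flow = 749.69 + 1288 = 2037.7 tonne/day; C fraction = 0.302.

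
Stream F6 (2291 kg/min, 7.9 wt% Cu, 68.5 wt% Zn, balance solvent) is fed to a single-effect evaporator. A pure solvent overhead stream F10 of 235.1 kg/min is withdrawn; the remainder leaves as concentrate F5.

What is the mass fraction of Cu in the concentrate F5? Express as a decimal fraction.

Cu is not removed: 2291×0.079 = 180.99 kg/min of Cu enters F5.
Concentrate = 2291 − 235.1 = 2055.9 kg/min.
Mass fraction = 180.99/2055.9 = 0.088.

0.088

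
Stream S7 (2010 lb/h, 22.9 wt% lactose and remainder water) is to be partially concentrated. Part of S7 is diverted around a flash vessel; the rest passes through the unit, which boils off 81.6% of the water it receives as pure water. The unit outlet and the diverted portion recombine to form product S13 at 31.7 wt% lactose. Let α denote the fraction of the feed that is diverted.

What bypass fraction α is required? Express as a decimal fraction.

0.559

All 2010×0.229 = 460.29 lb/h of lactose reaches S13, so S13 = 460.29/0.317 = 1452 lb/h and vapour = 557.98 lb/h.
The evaporator receives (1−α)·2010 of feed at 0.771 water and removes 0.816 of that water:
0.816×0.771×(1−α)×2010 = 557.98
(1−α) = 557.98/1264.6 = 0.4412;  α = 0.5588.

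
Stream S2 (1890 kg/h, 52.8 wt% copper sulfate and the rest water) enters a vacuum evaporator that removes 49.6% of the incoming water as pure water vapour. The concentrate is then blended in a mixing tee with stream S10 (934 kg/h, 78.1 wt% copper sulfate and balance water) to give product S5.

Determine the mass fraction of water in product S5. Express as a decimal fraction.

0.275

Vapour removed = 0.496×0.472×1890 = 442.47 kg/h; concentrate = 1447.5 kg/h.
water reaching the mixer = 449.61 (from concentrate) + 934×0.219 = 654.15 kg/h.
Product flow = 1447.5 + 934 = 2381.5 kg/h; water fraction = 0.275.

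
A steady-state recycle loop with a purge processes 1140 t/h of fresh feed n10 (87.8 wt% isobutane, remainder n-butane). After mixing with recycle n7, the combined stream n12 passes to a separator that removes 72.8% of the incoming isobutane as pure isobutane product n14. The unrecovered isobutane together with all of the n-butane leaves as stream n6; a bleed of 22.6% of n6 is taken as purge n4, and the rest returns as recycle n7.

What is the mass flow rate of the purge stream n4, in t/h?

n-butane enters only via n10 and leaves only via the purge: 1140×0.122 = 0.226×(n-butane in n6), and the separator passes all n-butane, so n-butane in n12 = n-butane in n6 = 615.4 t/h.
isobutane in n12: m_A = 1140×0.878 + (1−0.226)·(1−0.728)·m_A, so m_A = 1000.9/0.7895 = 1267.8 t/h.
n6 = (1−0.728)×1267.8 + 615.4 = 960.25 t/h.
Purge n4 = 0.226×960.25 = 217.02 t/h.

217 t/h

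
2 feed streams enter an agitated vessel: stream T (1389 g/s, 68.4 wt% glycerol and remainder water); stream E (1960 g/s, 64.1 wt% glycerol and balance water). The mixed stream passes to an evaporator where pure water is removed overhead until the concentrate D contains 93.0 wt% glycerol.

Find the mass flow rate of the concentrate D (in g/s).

glycerol entering = 1389×0.684 + 1960×0.641 = 2206.4 g/s.
All glycerol reports to D, so D = 2206.4/0.930 = 2372.5 g/s.

2373 g/s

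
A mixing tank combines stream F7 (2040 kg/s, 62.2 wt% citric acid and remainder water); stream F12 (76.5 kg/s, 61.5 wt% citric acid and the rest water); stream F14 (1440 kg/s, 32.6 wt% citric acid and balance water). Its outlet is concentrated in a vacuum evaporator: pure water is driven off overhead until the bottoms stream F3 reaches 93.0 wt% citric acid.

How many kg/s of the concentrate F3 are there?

citric acid entering = 2040×0.622 + 76.5×0.615 + 1440×0.326 = 1785.4 kg/s.
All citric acid reports to F3, so F3 = 1785.4/0.930 = 1919.7 kg/s.

1920 kg/s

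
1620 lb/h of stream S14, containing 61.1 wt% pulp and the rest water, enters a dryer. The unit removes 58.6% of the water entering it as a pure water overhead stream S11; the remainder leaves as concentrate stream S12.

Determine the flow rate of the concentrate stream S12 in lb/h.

1251 lb/h

water entering = 1620×0.389 = 630.18 lb/h; overhead removed = 0.586×630.18 = 369.29 lb/h.
Concentrate = 1620 − 369.29 = 1250.7 lb/h.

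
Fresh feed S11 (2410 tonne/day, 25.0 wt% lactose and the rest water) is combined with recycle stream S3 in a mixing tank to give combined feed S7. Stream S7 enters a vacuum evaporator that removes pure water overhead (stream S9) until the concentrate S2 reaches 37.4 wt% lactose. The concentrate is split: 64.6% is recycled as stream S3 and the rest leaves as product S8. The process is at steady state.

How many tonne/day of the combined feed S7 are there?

5350 tonne/day

Overall lactose balance (none leaves overhead): lactose in fresh feed = lactose in product, i.e. 2410×0.250 = (1−0.646)·S2·0.374.
S2 = 602.5/(0.374×0.354) = 4550.7 tonne/day.
Recycle S3 = 0.646×4550.7 = 2939.8 tonne/day.
Combined feed S7 = 2410 + 2939.8 = 5349.8 tonne/day.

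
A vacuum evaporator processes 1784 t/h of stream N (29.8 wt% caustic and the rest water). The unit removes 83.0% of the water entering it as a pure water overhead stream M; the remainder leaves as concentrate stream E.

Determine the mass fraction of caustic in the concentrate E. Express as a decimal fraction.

caustic is not removed: 1784×0.298 = 531.63 t/h of caustic enters E.
water entering = 1784×0.702 = 1252.4 t/h; overhead removed = 0.830×1252.4 = 1039.5 t/h.
Concentrate = 1784 − 1039.5 = 744.53 t/h.
Mass fraction = 531.63/744.53 = 0.7140.

0.7140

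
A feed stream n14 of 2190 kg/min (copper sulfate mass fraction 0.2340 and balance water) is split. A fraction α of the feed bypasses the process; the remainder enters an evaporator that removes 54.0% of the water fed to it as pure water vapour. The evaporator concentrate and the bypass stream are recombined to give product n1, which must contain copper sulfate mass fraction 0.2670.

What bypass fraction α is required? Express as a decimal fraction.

0.701

All 2190×0.234 = 512.46 kg/min of copper sulfate reaches n1, so n1 = 512.46/0.267 = 1919.3 kg/min and vapour = 270.67 kg/min.
The evaporator receives (1−α)·2190 of feed at 0.766 water and removes 0.540 of that water:
0.540×0.766×(1−α)×2190 = 270.67
(1−α) = 270.67/905.87 = 0.2988;  α = 0.7012.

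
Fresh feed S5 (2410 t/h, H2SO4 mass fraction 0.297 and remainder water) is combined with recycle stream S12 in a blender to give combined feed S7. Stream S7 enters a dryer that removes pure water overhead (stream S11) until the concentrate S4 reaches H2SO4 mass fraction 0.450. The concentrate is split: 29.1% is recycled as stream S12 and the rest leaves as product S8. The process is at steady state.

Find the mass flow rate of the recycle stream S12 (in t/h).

Overall H2SO4 balance (none leaves overhead): H2SO4 in fresh feed = H2SO4 in product, i.e. 2410×0.297 = (1−0.291)·S4·0.450.
S4 = 715.77/(0.450×0.709) = 2243.4 t/h.
Recycle S12 = 0.291×2243.4 = 652.84 t/h.

652.8 t/h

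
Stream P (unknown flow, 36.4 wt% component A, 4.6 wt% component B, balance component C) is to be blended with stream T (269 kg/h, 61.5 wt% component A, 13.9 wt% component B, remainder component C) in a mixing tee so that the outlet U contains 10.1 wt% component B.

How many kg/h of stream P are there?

Let P be the unknown flow. Total out = 269 + P.
component B balance: 37.391 + 0.046·P = 0.101·(269 + P)
(0.046 − 0.101)·P = 0.101×269 − 37.391 = -10.222
P = -10.222 / -0.055 = 185.85 kg/h

185.9 kg/h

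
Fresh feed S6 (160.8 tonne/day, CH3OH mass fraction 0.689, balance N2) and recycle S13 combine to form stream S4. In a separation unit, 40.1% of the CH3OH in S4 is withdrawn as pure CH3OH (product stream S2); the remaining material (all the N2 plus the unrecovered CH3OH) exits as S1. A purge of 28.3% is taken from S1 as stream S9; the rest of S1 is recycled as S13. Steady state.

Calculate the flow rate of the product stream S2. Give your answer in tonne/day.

CH3OH in S4: m_A = 160.8×0.689 + (1−0.283)·(1−0.401)·m_A, so m_A = 110.79/0.5705 = 194.19 tonne/day.
Product S2 = 0.401×194.19 = 77.872 tonne/day.

77.87 tonne/day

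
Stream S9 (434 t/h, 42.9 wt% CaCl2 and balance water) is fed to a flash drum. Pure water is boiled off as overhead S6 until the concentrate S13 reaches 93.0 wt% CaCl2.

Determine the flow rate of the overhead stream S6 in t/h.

233.8 t/h

CaCl2 is conserved: 434×0.429 = 186.19 t/h all reports to the concentrate.
Concentrate = 186.19/(target fraction) = 200.2 t/h.
Overhead = 434 − 200.2 = 233.8 t/h.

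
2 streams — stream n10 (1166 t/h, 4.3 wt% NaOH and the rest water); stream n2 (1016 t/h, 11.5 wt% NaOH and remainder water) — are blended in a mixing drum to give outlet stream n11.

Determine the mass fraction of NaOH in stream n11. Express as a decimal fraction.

0.077

Total flow out = 1166 + 1016 = 2182 t/h.
NaOH in = 1166×0.043 + 1016×0.115 = 166.98 t/h.
NaOH mass fraction in n11 = 166.98/2182 = 0.077.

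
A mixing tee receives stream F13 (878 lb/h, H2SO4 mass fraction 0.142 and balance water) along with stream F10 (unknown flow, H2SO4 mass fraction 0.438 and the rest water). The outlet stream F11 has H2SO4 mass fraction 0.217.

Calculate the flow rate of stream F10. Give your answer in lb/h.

298 lb/h

Let F10 be the unknown flow. Total out = 878 + F10.
H2SO4 balance: 124.68 + 0.438·F10 = 0.217·(878 + F10)
(0.438 − 0.217)·F10 = 0.217×878 − 124.68 = 65.85
F10 = 65.85 / 0.221 = 297.96 lb/h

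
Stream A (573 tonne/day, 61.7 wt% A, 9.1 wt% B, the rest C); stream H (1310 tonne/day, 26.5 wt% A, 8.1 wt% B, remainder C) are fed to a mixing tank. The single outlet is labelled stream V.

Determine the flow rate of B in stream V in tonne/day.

158.3 tonne/day

B out = B in = 573×0.091 + 1310×0.081 = 158.25 tonne/day.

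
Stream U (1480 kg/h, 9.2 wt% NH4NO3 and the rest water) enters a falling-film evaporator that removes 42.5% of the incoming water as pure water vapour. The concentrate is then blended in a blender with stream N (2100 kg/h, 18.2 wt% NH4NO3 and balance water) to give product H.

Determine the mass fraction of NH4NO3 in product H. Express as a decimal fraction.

Vapour removed = 0.425×0.908×1480 = 571.13 kg/h; concentrate = 908.87 kg/h.
NH4NO3 reaching the mixer = 136.16 (from concentrate) + 2100×0.182 = 518.36 kg/h.
Product flow = 908.87 + 2100 = 3008.9 kg/h; NH4NO3 fraction = 0.1723.

0.1723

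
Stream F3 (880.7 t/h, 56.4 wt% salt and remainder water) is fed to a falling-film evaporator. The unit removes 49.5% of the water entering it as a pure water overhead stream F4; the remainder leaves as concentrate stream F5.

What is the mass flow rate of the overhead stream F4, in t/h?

water entering = 880.7×0.436 = 383.99 t/h; overhead removed = 0.495×383.99 = 190.07 t/h.

190.1 t/h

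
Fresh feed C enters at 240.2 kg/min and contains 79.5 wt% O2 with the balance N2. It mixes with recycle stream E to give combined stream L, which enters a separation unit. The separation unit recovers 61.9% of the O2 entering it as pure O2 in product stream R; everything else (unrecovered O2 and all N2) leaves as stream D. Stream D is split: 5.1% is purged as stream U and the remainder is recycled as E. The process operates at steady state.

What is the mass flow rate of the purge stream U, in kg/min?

55.05 kg/min

N2 enters only via C and leaves only via the purge: 240.2×0.205 = 0.051×(N2 in D), and the separation unit passes all N2, so N2 in L = N2 in D = 965.51 kg/min.
O2 in L: m_A = 240.2×0.795 + (1−0.051)·(1−0.619)·m_A, so m_A = 190.96/0.6384 = 299.11 kg/min.
D = (1−0.619)×299.11 + 965.51 = 1079.5 kg/min.
Purge U = 0.051×1079.5 = 55.053 kg/min.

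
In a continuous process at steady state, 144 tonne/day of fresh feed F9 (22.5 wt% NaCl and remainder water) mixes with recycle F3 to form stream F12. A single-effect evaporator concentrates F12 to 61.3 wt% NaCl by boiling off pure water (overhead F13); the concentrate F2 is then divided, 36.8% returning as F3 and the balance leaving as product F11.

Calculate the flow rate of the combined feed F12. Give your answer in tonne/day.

174.8 tonne/day

Overall NaCl balance (none leaves overhead): NaCl in fresh feed = NaCl in product, i.e. 144×0.225 = (1−0.368)·F2·0.613.
F2 = 32.4/(0.613×0.632) = 83.631 tonne/day.
Recycle F3 = 0.368×83.631 = 30.776 tonne/day.
Combined feed F12 = 144 + 30.776 = 174.78 tonne/day.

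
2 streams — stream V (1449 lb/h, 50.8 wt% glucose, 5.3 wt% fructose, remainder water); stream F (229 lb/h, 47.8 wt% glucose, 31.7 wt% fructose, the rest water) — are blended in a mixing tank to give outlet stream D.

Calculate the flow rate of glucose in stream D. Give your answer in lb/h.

glucose out = glucose in = 1449×0.508 + 229×0.478 = 845.55 lb/h.

845.6 lb/h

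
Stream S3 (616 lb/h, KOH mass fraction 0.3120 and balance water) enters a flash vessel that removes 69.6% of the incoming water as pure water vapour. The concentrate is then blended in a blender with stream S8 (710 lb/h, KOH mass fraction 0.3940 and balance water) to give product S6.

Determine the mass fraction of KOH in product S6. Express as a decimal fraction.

0.4577

Vapour removed = 0.696×0.688×616 = 294.97 lb/h; concentrate = 321.03 lb/h.
KOH reaching the mixer = 192.19 (from concentrate) + 710×0.394 = 471.93 lb/h.
Product flow = 321.03 + 710 = 1031 lb/h; KOH fraction = 0.4577.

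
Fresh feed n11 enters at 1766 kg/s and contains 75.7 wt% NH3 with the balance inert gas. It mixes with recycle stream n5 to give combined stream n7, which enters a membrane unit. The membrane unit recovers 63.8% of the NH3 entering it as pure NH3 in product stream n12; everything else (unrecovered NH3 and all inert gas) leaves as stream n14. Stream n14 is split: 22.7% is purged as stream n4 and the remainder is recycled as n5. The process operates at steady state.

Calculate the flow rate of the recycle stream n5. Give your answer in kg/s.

inert gas enters only via n11 and leaves only via the purge: 1766×0.243 = 0.227×(inert gas in n14), and the membrane unit passes all inert gas, so inert gas in n7 = inert gas in n14 = 1890.5 kg/s.
NH3 in n7: m_A = 1766×0.757 + (1−0.227)·(1−0.638)·m_A, so m_A = 1336.9/0.7202 = 1856.3 kg/s.
n14 = (1−0.638)×1856.3 + 1890.5 = 2562.5 kg/s.
Recycle n5 = (1−0.227)×2562.5 = 1980.8 kg/s.

1981 kg/s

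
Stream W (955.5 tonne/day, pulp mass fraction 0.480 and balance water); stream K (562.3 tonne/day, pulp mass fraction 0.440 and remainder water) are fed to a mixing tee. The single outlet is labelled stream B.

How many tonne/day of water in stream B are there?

water out = water in = 955.5×0.520 + 562.3×0.560 = 811.75 tonne/day.

811.7 tonne/day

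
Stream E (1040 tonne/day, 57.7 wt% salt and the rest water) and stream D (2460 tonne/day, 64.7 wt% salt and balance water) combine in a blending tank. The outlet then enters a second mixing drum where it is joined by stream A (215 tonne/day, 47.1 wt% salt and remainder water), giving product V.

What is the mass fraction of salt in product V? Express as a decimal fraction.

Overall, product flow = 3715 tonne/day.
salt in = 1040×0.577 + 2460×0.647 + 215×0.471 = 2293 tonne/day.
salt fraction in V = 0.617.

0.617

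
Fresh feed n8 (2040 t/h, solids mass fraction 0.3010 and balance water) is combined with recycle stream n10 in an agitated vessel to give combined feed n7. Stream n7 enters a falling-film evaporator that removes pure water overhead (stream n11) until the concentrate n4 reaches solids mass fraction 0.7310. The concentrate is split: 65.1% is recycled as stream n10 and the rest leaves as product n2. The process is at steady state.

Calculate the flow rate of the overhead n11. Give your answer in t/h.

1200 t/h

Overall solids balance (none leaves overhead): solids in fresh feed = solids in product, i.e. 2040×0.301 = (1−0.651)·n4·0.731.
n4 = 614.04/(0.731×0.349) = 2406.9 t/h.
Recycle n10 = 0.651×2406.9 = 1566.9 t/h.
Combined feed n7 = 2040 + 1566.9 = 3606.9 t/h.
Overhead n11 = n7 − n4 = 3606.9 − 2406.9 = 1200 t/h.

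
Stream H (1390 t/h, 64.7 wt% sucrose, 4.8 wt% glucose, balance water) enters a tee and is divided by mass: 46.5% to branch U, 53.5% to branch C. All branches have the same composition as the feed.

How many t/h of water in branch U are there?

Branch U total = 0.465×1390 = 646.35 t/h.
water in U = 0.305×646.35 = 197.14 t/h.

197.1 t/h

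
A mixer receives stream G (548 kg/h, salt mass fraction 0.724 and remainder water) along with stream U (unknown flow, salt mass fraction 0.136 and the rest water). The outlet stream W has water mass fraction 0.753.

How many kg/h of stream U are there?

Let U be the unknown flow. Total out = 548 + U.
water balance: 151.25 + 0.864·U = 0.753·(548 + U)
(0.864 − 0.753)·U = 0.753×548 − 151.25 = 261.4
U = 261.4 / 0.111 = 2354.9 kg/h

2355 kg/h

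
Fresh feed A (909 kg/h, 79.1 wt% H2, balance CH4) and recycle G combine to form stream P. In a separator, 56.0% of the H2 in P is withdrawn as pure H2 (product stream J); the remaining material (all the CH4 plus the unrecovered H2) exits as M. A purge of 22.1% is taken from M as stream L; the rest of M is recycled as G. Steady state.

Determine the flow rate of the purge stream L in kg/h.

296.4 kg/h

CH4 enters only via A and leaves only via the purge: 909×0.209 = 0.221×(CH4 in M), and the separator passes all CH4, so CH4 in P = CH4 in M = 859.64 kg/h.
H2 in P: m_A = 909×0.791 + (1−0.221)·(1−0.560)·m_A, so m_A = 719.02/0.6572 = 1094 kg/h.
M = (1−0.560)×1094 + 859.64 = 1341 kg/h.
Purge L = 0.221×1341 = 296.36 kg/h.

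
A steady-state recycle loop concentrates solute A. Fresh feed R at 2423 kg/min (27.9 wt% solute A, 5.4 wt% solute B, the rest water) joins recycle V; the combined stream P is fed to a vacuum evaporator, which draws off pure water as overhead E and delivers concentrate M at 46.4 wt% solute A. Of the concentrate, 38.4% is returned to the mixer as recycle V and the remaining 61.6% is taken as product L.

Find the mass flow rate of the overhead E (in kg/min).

Overall solute A balance (none leaves overhead): solute A in fresh feed = solute A in product, i.e. 2423×0.279 = (1−0.384)·M·0.464.
M = 676.02/(0.464×0.616) = 2365.2 kg/min.
Recycle V = 0.384×2365.2 = 908.22 kg/min.
Combined feed P = 2423 + 908.22 = 3331.2 kg/min.
Overhead E = P − M = 3331.2 − 2365.2 = 966.07 kg/min.

966.1 kg/min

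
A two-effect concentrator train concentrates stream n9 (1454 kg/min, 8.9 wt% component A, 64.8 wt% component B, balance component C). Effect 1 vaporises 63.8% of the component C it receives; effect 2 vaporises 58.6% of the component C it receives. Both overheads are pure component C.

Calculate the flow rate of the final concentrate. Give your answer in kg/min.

1129 kg/min

component C in feed = 1454×0.263 = 382.4 kg/min.
After stage 1: component C left = (1−0.638)×382.4 = 138.43; stream total = 1210 kg/min.
After stage 2: component C left = (1−0.586)×138.43 = 57.31; final concentrate = 1128.9 kg/min.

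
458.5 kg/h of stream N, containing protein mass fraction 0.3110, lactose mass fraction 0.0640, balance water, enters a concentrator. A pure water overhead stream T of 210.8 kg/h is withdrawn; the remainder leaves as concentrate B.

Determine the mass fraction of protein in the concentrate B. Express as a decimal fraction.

protein is not removed: 458.5×0.311 = 142.59 kg/h of protein enters B.
Concentrate = 458.5 − 210.8 = 247.7 kg/h.
Mass fraction = 142.59/247.7 = 0.5757.

0.5757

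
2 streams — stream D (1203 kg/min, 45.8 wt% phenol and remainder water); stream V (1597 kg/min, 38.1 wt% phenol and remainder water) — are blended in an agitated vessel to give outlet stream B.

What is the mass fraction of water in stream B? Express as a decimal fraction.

0.5859

Total flow out = 1203 + 1597 = 2800 kg/min.
water in = 1203×0.542 + 1597×0.619 = 1640.6 kg/min.
water mass fraction in B = 1640.6/2800 = 0.5859.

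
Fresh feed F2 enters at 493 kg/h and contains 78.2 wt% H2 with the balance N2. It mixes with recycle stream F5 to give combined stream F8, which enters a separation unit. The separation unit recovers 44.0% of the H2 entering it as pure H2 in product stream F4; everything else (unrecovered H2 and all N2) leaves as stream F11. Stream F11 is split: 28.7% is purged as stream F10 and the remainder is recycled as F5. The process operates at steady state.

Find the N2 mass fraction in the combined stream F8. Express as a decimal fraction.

N2 enters only via F2 and leaves only via the purge: 493×0.218 = 0.287×(N2 in F11), and the separation unit passes all N2, so N2 in F8 = N2 in F11 = 374.47 kg/h.
H2 in F8: m_A = 493×0.782 + (1−0.287)·(1−0.440)·m_A, so m_A = 385.53/0.6007 = 641.77 kg/h.
F8 = 641.77 + 374.47 = 1016.2 kg/h.
N2 fraction in F8 = 374.47/1016.2 = 0.3685.

0.3685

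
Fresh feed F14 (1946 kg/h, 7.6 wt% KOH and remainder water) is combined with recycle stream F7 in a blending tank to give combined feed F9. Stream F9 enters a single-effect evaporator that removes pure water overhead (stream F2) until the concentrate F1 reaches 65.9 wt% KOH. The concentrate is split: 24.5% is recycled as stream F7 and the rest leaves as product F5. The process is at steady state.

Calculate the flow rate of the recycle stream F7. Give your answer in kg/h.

72.83 kg/h

Overall KOH balance (none leaves overhead): KOH in fresh feed = KOH in product, i.e. 1946×0.076 = (1−0.245)·F1·0.659.
F1 = 147.9/(0.659×0.755) = 297.25 kg/h.
Recycle F7 = 0.245×297.25 = 72.827 kg/h.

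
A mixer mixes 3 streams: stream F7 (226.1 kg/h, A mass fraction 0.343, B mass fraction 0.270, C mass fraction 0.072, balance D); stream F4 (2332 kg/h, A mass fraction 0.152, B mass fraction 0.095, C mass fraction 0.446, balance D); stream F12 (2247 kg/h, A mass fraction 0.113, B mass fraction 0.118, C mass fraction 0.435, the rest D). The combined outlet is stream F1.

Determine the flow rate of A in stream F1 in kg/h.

A out = A in = 226.1×0.343 + 2332×0.152 + 2247×0.113 = 685.93 kg/h.

685.9 kg/h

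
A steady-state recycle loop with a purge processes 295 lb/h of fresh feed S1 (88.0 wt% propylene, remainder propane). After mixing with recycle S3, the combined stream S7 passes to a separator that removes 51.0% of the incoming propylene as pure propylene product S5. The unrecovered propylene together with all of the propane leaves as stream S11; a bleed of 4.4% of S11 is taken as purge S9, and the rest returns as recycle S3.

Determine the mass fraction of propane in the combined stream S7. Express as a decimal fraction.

propane enters only via S1 and leaves only via the purge: 295×0.120 = 0.044×(propane in S11), and the separator passes all propane, so propane in S7 = propane in S11 = 804.55 lb/h.
propylene in S7: m_A = 295×0.880 + (1−0.044)·(1−0.510)·m_A, so m_A = 259.6/0.5316 = 488.37 lb/h.
S7 = 488.37 + 804.55 = 1292.9 lb/h.
propane fraction in S7 = 804.55/1292.9 = 0.622.

0.622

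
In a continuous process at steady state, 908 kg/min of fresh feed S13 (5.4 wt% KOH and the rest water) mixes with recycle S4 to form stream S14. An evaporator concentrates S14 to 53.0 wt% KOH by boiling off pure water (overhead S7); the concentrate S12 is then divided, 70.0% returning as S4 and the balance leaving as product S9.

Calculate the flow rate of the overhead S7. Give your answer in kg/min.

815.5 kg/min

Overall KOH balance (none leaves overhead): KOH in fresh feed = KOH in product, i.e. 908×0.054 = (1−0.700)·S12·0.530.
S12 = 49.032/(0.530×0.300) = 308.38 kg/min.
Recycle S4 = 0.700×308.38 = 215.86 kg/min.
Combined feed S14 = 908 + 215.86 = 1123.9 kg/min.
Overhead S7 = S14 − S12 = 1123.9 − 308.38 = 815.49 kg/min.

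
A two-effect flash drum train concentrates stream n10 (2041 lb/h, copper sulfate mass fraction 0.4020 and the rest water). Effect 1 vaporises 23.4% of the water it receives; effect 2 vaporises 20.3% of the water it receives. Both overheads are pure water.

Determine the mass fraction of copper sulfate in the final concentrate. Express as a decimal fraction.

water in feed = 2041×0.598 = 1220.5 lb/h.
After stage 1: water left = (1−0.234)×1220.5 = 934.92; stream total = 1755.4 lb/h.
After stage 2: water left = (1−0.203)×934.92 = 745.13; final concentrate = 1565.6 lb/h.
copper sulfate fraction = 820.48/1565.6 = 0.5241.

0.5241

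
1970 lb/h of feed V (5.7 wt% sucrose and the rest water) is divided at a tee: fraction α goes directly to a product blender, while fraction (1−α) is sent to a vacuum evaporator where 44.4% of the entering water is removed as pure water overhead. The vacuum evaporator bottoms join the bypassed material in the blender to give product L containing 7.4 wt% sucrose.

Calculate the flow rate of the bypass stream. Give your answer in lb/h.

All 1970×0.057 = 112.29 lb/h of sucrose reaches L, so L = 112.29/0.074 = 1517.4 lb/h and vapour = 452.57 lb/h.
The evaporator receives (1−α)·1970 of feed at 0.943 water and removes 0.444 of that water:
0.444×0.943×(1−α)×1970 = 452.57
(1−α) = 452.57/824.82 = 0.5487;  α = 0.4513.
Bypass flow = 0.4513×1970 = 889.09 lb/h.

889.1 lb/h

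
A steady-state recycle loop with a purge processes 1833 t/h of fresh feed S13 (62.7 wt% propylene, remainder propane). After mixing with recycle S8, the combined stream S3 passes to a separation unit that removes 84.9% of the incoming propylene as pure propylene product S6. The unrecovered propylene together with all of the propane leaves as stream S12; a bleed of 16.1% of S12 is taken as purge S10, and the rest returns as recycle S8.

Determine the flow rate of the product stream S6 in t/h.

propylene in S3: m_A = 1833×0.627 + (1−0.161)·(1−0.849)·m_A, so m_A = 1149.3/0.8733 = 1316 t/h.
Product S6 = 0.849×1316 = 1117.3 t/h.

1117 t/h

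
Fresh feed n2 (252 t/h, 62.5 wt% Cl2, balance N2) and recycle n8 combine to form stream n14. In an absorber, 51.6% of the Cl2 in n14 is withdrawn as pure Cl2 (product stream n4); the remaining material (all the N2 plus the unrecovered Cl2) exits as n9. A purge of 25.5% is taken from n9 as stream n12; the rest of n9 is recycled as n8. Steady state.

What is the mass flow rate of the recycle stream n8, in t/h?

N2 enters only via n2 and leaves only via the purge: 252×0.375 = 0.255×(N2 in n9), and the absorber passes all N2, so N2 in n14 = N2 in n9 = 370.59 t/h.
Cl2 in n14: m_A = 252×0.625 + (1−0.255)·(1−0.516)·m_A, so m_A = 157.5/0.6394 = 246.32 t/h.
n9 = (1−0.516)×246.32 + 370.59 = 489.81 t/h.
Recycle n8 = (1−0.255)×489.81 = 364.91 t/h.

364.9 t/h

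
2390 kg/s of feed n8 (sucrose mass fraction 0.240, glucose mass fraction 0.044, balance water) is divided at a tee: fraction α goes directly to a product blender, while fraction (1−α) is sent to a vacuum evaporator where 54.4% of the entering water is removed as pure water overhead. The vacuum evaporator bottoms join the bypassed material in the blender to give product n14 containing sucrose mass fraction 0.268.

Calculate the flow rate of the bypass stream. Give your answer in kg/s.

1749 kg/s

All 2390×0.240 = 573.6 kg/s of sucrose reaches n14, so n14 = 573.6/0.268 = 2140.3 kg/s and vapour = 249.7 kg/s.
The evaporator receives (1−α)·2390 of feed at 0.716 water and removes 0.544 of that water:
0.544×0.716×(1−α)×2390 = 249.7
(1−α) = 249.7/930.91 = 0.2682;  α = 0.7318.
Bypass flow = 0.7318×2390 = 1748.9 kg/s.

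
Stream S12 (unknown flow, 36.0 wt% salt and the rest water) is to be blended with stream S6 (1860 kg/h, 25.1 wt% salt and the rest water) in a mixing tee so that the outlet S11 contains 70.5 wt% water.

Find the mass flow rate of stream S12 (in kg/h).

1259 kg/h

Let S12 be the unknown flow. Total out = 1860 + S12.
water balance: 1393.1 + 0.640·S12 = 0.705·(1860 + S12)
(0.640 − 0.705)·S12 = 0.705×1860 − 1393.1 = -81.84
S12 = -81.84 / -0.065 = 1259.1 kg/h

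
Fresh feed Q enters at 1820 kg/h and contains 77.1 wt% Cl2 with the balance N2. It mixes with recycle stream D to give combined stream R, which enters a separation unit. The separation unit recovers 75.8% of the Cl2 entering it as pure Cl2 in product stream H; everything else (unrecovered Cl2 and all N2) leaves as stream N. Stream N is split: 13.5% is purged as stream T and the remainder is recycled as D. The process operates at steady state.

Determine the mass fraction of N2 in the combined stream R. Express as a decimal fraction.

0.635

N2 enters only via Q and leaves only via the purge: 1820×0.229 = 0.135×(N2 in N), and the separation unit passes all N2, so N2 in R = N2 in N = 3087.3 kg/h.
Cl2 in R: m_A = 1820×0.771 + (1−0.135)·(1−0.758)·m_A, so m_A = 1403.2/0.7907 = 1774.7 kg/h.
R = 1774.7 + 3087.3 = 4862 kg/h.
N2 fraction in R = 3087.3/4862 = 0.635.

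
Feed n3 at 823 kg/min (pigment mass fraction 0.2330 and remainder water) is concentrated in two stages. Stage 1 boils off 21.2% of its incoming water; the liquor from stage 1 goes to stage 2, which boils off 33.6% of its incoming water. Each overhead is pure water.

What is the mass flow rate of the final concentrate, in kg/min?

water in feed = 823×0.767 = 631.24 kg/min.
After stage 1: water left = (1−0.212)×631.24 = 497.42; stream total = 689.18 kg/min.
After stage 2: water left = (1−0.336)×497.42 = 330.29; final concentrate = 522.04 kg/min.

522 kg/min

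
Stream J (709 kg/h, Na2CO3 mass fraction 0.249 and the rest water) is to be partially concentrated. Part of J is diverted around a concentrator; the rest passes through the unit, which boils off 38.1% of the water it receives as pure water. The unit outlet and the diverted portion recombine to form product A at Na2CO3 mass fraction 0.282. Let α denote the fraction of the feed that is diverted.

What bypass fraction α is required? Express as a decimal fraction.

All 709×0.249 = 176.54 kg/h of Na2CO3 reaches A, so A = 176.54/0.282 = 626.03 kg/h and vapour = 82.968 kg/h.
The evaporator receives (1−α)·709 of feed at 0.751 water and removes 0.381 of that water:
0.381×0.751×(1−α)×709 = 82.968
(1−α) = 82.968/202.87 = 0.4090;  α = 0.5910.

0.591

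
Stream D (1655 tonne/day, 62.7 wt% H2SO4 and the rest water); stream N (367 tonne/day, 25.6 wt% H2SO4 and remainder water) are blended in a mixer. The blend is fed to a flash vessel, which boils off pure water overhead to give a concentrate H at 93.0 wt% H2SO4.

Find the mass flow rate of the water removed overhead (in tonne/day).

H2SO4 entering = 1655×0.627 + 367×0.256 = 1131.6 tonne/day.
All H2SO4 reports to H, so H = 1131.6/0.930 = 1216.8 tonne/day.
Total feed = 2022 tonne/day; overhead = 2022 − 1216.8 = 805.19 tonne/day.

805.2 tonne/day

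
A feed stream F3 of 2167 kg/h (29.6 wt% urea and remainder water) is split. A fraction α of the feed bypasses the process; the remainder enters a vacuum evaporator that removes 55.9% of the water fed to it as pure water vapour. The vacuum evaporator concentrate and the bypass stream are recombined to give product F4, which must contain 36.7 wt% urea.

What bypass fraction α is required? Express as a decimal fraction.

All 2167×0.296 = 641.43 kg/h of urea reaches F4, so F4 = 641.43/0.367 = 1747.8 kg/h and vapour = 419.23 kg/h.
The evaporator receives (1−α)·2167 of feed at 0.704 water and removes 0.559 of that water:
0.559×0.704×(1−α)×2167 = 419.23
(1−α) = 419.23/852.79 = 0.4916;  α = 0.5084.

0.508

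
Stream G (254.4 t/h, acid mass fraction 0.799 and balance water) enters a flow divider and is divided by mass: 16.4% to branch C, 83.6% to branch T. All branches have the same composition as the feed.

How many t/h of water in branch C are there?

Branch C total = 0.164×254.4 = 41.722 t/h.
water in C = 0.201×41.722 = 8.386 t/h.

8.386 t/h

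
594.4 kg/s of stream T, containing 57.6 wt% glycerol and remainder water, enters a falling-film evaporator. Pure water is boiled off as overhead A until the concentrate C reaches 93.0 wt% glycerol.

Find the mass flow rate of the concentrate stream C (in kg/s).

glycerol is conserved: 594.4×0.576 = 342.37 kg/s all reports to the concentrate.
Concentrate = 342.37/(target fraction) = 368.14 kg/s.

368.1 kg/s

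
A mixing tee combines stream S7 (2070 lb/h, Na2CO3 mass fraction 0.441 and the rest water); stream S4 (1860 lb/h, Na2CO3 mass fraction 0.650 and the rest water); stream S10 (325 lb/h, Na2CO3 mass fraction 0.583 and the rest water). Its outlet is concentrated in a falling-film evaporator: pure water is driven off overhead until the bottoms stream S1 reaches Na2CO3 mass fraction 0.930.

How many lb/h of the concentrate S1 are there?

Na2CO3 entering = 2070×0.441 + 1860×0.650 + 325×0.583 = 2311.3 lb/h.
All Na2CO3 reports to S1, so S1 = 2311.3/0.930 = 2485.3 lb/h.

2485 lb/h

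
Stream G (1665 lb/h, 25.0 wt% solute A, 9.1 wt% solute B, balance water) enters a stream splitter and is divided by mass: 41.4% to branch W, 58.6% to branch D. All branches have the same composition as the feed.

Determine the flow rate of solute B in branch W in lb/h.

62.73 lb/h

Branch W total = 0.414×1665 = 689.31 lb/h.
solute B in W = 0.091×689.31 = 62.727 lb/h.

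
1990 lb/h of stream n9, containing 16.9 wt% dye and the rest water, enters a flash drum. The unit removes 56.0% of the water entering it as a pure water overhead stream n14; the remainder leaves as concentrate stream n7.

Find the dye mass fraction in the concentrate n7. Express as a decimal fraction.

dye is not removed: 1990×0.169 = 336.31 lb/h of dye enters n7.
water entering = 1990×0.831 = 1653.7 lb/h; overhead removed = 0.560×1653.7 = 926.07 lb/h.
Concentrate = 1990 − 926.07 = 1063.9 lb/h.
Mass fraction = 336.31/1063.9 = 0.3161.

0.3161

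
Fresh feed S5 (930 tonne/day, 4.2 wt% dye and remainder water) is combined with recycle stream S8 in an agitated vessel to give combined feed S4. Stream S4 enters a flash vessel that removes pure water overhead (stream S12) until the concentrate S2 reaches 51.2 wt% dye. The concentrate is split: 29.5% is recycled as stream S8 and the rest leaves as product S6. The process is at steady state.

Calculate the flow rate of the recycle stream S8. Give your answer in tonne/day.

Overall dye balance (none leaves overhead): dye in fresh feed = dye in product, i.e. 930×0.042 = (1−0.295)·S2·0.512.
S2 = 39.06/(0.512×0.705) = 108.21 tonne/day.
Recycle S8 = 0.295×108.21 = 31.922 tonne/day.

31.92 tonne/day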